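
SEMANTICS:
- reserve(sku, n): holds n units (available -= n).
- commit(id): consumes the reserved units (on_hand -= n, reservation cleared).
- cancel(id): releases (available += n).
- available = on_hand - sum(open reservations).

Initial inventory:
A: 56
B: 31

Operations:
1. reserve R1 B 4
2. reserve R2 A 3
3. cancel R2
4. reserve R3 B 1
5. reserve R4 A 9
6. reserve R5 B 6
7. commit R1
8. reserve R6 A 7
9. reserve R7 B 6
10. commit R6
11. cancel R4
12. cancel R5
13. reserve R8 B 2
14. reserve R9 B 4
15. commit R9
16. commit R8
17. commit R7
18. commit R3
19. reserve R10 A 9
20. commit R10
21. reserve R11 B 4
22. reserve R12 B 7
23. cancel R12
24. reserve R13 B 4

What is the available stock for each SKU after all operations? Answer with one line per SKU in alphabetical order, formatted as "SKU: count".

Answer: A: 40
B: 6

Derivation:
Step 1: reserve R1 B 4 -> on_hand[A=56 B=31] avail[A=56 B=27] open={R1}
Step 2: reserve R2 A 3 -> on_hand[A=56 B=31] avail[A=53 B=27] open={R1,R2}
Step 3: cancel R2 -> on_hand[A=56 B=31] avail[A=56 B=27] open={R1}
Step 4: reserve R3 B 1 -> on_hand[A=56 B=31] avail[A=56 B=26] open={R1,R3}
Step 5: reserve R4 A 9 -> on_hand[A=56 B=31] avail[A=47 B=26] open={R1,R3,R4}
Step 6: reserve R5 B 6 -> on_hand[A=56 B=31] avail[A=47 B=20] open={R1,R3,R4,R5}
Step 7: commit R1 -> on_hand[A=56 B=27] avail[A=47 B=20] open={R3,R4,R5}
Step 8: reserve R6 A 7 -> on_hand[A=56 B=27] avail[A=40 B=20] open={R3,R4,R5,R6}
Step 9: reserve R7 B 6 -> on_hand[A=56 B=27] avail[A=40 B=14] open={R3,R4,R5,R6,R7}
Step 10: commit R6 -> on_hand[A=49 B=27] avail[A=40 B=14] open={R3,R4,R5,R7}
Step 11: cancel R4 -> on_hand[A=49 B=27] avail[A=49 B=14] open={R3,R5,R7}
Step 12: cancel R5 -> on_hand[A=49 B=27] avail[A=49 B=20] open={R3,R7}
Step 13: reserve R8 B 2 -> on_hand[A=49 B=27] avail[A=49 B=18] open={R3,R7,R8}
Step 14: reserve R9 B 4 -> on_hand[A=49 B=27] avail[A=49 B=14] open={R3,R7,R8,R9}
Step 15: commit R9 -> on_hand[A=49 B=23] avail[A=49 B=14] open={R3,R7,R8}
Step 16: commit R8 -> on_hand[A=49 B=21] avail[A=49 B=14] open={R3,R7}
Step 17: commit R7 -> on_hand[A=49 B=15] avail[A=49 B=14] open={R3}
Step 18: commit R3 -> on_hand[A=49 B=14] avail[A=49 B=14] open={}
Step 19: reserve R10 A 9 -> on_hand[A=49 B=14] avail[A=40 B=14] open={R10}
Step 20: commit R10 -> on_hand[A=40 B=14] avail[A=40 B=14] open={}
Step 21: reserve R11 B 4 -> on_hand[A=40 B=14] avail[A=40 B=10] open={R11}
Step 22: reserve R12 B 7 -> on_hand[A=40 B=14] avail[A=40 B=3] open={R11,R12}
Step 23: cancel R12 -> on_hand[A=40 B=14] avail[A=40 B=10] open={R11}
Step 24: reserve R13 B 4 -> on_hand[A=40 B=14] avail[A=40 B=6] open={R11,R13}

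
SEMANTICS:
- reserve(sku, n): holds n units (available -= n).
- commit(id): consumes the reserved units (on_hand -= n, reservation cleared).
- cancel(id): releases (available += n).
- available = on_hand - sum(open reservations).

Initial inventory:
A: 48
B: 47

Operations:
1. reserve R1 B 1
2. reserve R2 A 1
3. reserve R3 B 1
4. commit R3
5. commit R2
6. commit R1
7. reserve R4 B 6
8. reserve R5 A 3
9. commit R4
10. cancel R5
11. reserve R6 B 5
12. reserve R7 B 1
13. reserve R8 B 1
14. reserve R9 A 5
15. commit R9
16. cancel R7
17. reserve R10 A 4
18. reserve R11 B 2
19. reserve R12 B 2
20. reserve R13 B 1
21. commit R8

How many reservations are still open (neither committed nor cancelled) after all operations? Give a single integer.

Answer: 5

Derivation:
Step 1: reserve R1 B 1 -> on_hand[A=48 B=47] avail[A=48 B=46] open={R1}
Step 2: reserve R2 A 1 -> on_hand[A=48 B=47] avail[A=47 B=46] open={R1,R2}
Step 3: reserve R3 B 1 -> on_hand[A=48 B=47] avail[A=47 B=45] open={R1,R2,R3}
Step 4: commit R3 -> on_hand[A=48 B=46] avail[A=47 B=45] open={R1,R2}
Step 5: commit R2 -> on_hand[A=47 B=46] avail[A=47 B=45] open={R1}
Step 6: commit R1 -> on_hand[A=47 B=45] avail[A=47 B=45] open={}
Step 7: reserve R4 B 6 -> on_hand[A=47 B=45] avail[A=47 B=39] open={R4}
Step 8: reserve R5 A 3 -> on_hand[A=47 B=45] avail[A=44 B=39] open={R4,R5}
Step 9: commit R4 -> on_hand[A=47 B=39] avail[A=44 B=39] open={R5}
Step 10: cancel R5 -> on_hand[A=47 B=39] avail[A=47 B=39] open={}
Step 11: reserve R6 B 5 -> on_hand[A=47 B=39] avail[A=47 B=34] open={R6}
Step 12: reserve R7 B 1 -> on_hand[A=47 B=39] avail[A=47 B=33] open={R6,R7}
Step 13: reserve R8 B 1 -> on_hand[A=47 B=39] avail[A=47 B=32] open={R6,R7,R8}
Step 14: reserve R9 A 5 -> on_hand[A=47 B=39] avail[A=42 B=32] open={R6,R7,R8,R9}
Step 15: commit R9 -> on_hand[A=42 B=39] avail[A=42 B=32] open={R6,R7,R8}
Step 16: cancel R7 -> on_hand[A=42 B=39] avail[A=42 B=33] open={R6,R8}
Step 17: reserve R10 A 4 -> on_hand[A=42 B=39] avail[A=38 B=33] open={R10,R6,R8}
Step 18: reserve R11 B 2 -> on_hand[A=42 B=39] avail[A=38 B=31] open={R10,R11,R6,R8}
Step 19: reserve R12 B 2 -> on_hand[A=42 B=39] avail[A=38 B=29] open={R10,R11,R12,R6,R8}
Step 20: reserve R13 B 1 -> on_hand[A=42 B=39] avail[A=38 B=28] open={R10,R11,R12,R13,R6,R8}
Step 21: commit R8 -> on_hand[A=42 B=38] avail[A=38 B=28] open={R10,R11,R12,R13,R6}
Open reservations: ['R10', 'R11', 'R12', 'R13', 'R6'] -> 5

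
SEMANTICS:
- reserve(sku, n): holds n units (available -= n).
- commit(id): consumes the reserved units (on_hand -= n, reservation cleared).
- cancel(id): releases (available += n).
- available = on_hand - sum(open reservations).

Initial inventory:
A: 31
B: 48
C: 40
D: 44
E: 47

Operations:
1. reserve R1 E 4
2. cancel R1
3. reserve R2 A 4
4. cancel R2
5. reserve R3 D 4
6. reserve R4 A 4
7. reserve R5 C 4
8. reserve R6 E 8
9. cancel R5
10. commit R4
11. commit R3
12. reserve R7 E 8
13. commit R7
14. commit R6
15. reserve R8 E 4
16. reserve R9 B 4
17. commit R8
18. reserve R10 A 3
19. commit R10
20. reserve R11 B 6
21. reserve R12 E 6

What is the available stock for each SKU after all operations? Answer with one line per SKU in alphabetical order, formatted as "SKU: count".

Answer: A: 24
B: 38
C: 40
D: 40
E: 21

Derivation:
Step 1: reserve R1 E 4 -> on_hand[A=31 B=48 C=40 D=44 E=47] avail[A=31 B=48 C=40 D=44 E=43] open={R1}
Step 2: cancel R1 -> on_hand[A=31 B=48 C=40 D=44 E=47] avail[A=31 B=48 C=40 D=44 E=47] open={}
Step 3: reserve R2 A 4 -> on_hand[A=31 B=48 C=40 D=44 E=47] avail[A=27 B=48 C=40 D=44 E=47] open={R2}
Step 4: cancel R2 -> on_hand[A=31 B=48 C=40 D=44 E=47] avail[A=31 B=48 C=40 D=44 E=47] open={}
Step 5: reserve R3 D 4 -> on_hand[A=31 B=48 C=40 D=44 E=47] avail[A=31 B=48 C=40 D=40 E=47] open={R3}
Step 6: reserve R4 A 4 -> on_hand[A=31 B=48 C=40 D=44 E=47] avail[A=27 B=48 C=40 D=40 E=47] open={R3,R4}
Step 7: reserve R5 C 4 -> on_hand[A=31 B=48 C=40 D=44 E=47] avail[A=27 B=48 C=36 D=40 E=47] open={R3,R4,R5}
Step 8: reserve R6 E 8 -> on_hand[A=31 B=48 C=40 D=44 E=47] avail[A=27 B=48 C=36 D=40 E=39] open={R3,R4,R5,R6}
Step 9: cancel R5 -> on_hand[A=31 B=48 C=40 D=44 E=47] avail[A=27 B=48 C=40 D=40 E=39] open={R3,R4,R6}
Step 10: commit R4 -> on_hand[A=27 B=48 C=40 D=44 E=47] avail[A=27 B=48 C=40 D=40 E=39] open={R3,R6}
Step 11: commit R3 -> on_hand[A=27 B=48 C=40 D=40 E=47] avail[A=27 B=48 C=40 D=40 E=39] open={R6}
Step 12: reserve R7 E 8 -> on_hand[A=27 B=48 C=40 D=40 E=47] avail[A=27 B=48 C=40 D=40 E=31] open={R6,R7}
Step 13: commit R7 -> on_hand[A=27 B=48 C=40 D=40 E=39] avail[A=27 B=48 C=40 D=40 E=31] open={R6}
Step 14: commit R6 -> on_hand[A=27 B=48 C=40 D=40 E=31] avail[A=27 B=48 C=40 D=40 E=31] open={}
Step 15: reserve R8 E 4 -> on_hand[A=27 B=48 C=40 D=40 E=31] avail[A=27 B=48 C=40 D=40 E=27] open={R8}
Step 16: reserve R9 B 4 -> on_hand[A=27 B=48 C=40 D=40 E=31] avail[A=27 B=44 C=40 D=40 E=27] open={R8,R9}
Step 17: commit R8 -> on_hand[A=27 B=48 C=40 D=40 E=27] avail[A=27 B=44 C=40 D=40 E=27] open={R9}
Step 18: reserve R10 A 3 -> on_hand[A=27 B=48 C=40 D=40 E=27] avail[A=24 B=44 C=40 D=40 E=27] open={R10,R9}
Step 19: commit R10 -> on_hand[A=24 B=48 C=40 D=40 E=27] avail[A=24 B=44 C=40 D=40 E=27] open={R9}
Step 20: reserve R11 B 6 -> on_hand[A=24 B=48 C=40 D=40 E=27] avail[A=24 B=38 C=40 D=40 E=27] open={R11,R9}
Step 21: reserve R12 E 6 -> on_hand[A=24 B=48 C=40 D=40 E=27] avail[A=24 B=38 C=40 D=40 E=21] open={R11,R12,R9}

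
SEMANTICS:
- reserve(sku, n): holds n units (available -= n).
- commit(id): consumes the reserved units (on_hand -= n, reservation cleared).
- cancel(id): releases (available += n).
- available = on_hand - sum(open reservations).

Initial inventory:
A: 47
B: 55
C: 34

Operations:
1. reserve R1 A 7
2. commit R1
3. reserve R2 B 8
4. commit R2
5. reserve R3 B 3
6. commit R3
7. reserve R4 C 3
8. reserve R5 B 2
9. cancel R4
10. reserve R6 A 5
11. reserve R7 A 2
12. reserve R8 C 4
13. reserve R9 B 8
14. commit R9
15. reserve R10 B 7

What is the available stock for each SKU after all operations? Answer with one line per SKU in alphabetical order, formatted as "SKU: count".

Answer: A: 33
B: 27
C: 30

Derivation:
Step 1: reserve R1 A 7 -> on_hand[A=47 B=55 C=34] avail[A=40 B=55 C=34] open={R1}
Step 2: commit R1 -> on_hand[A=40 B=55 C=34] avail[A=40 B=55 C=34] open={}
Step 3: reserve R2 B 8 -> on_hand[A=40 B=55 C=34] avail[A=40 B=47 C=34] open={R2}
Step 4: commit R2 -> on_hand[A=40 B=47 C=34] avail[A=40 B=47 C=34] open={}
Step 5: reserve R3 B 3 -> on_hand[A=40 B=47 C=34] avail[A=40 B=44 C=34] open={R3}
Step 6: commit R3 -> on_hand[A=40 B=44 C=34] avail[A=40 B=44 C=34] open={}
Step 7: reserve R4 C 3 -> on_hand[A=40 B=44 C=34] avail[A=40 B=44 C=31] open={R4}
Step 8: reserve R5 B 2 -> on_hand[A=40 B=44 C=34] avail[A=40 B=42 C=31] open={R4,R5}
Step 9: cancel R4 -> on_hand[A=40 B=44 C=34] avail[A=40 B=42 C=34] open={R5}
Step 10: reserve R6 A 5 -> on_hand[A=40 B=44 C=34] avail[A=35 B=42 C=34] open={R5,R6}
Step 11: reserve R7 A 2 -> on_hand[A=40 B=44 C=34] avail[A=33 B=42 C=34] open={R5,R6,R7}
Step 12: reserve R8 C 4 -> on_hand[A=40 B=44 C=34] avail[A=33 B=42 C=30] open={R5,R6,R7,R8}
Step 13: reserve R9 B 8 -> on_hand[A=40 B=44 C=34] avail[A=33 B=34 C=30] open={R5,R6,R7,R8,R9}
Step 14: commit R9 -> on_hand[A=40 B=36 C=34] avail[A=33 B=34 C=30] open={R5,R6,R7,R8}
Step 15: reserve R10 B 7 -> on_hand[A=40 B=36 C=34] avail[A=33 B=27 C=30] open={R10,R5,R6,R7,R8}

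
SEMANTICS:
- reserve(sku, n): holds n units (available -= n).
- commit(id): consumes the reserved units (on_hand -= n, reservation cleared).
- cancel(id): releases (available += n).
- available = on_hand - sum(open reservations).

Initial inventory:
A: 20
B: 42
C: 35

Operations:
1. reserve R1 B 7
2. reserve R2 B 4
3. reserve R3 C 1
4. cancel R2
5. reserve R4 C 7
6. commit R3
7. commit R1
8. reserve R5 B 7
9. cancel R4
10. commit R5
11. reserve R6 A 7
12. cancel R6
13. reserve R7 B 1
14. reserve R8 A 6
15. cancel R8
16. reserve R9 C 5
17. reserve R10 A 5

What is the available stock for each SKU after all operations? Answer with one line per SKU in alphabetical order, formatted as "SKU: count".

Answer: A: 15
B: 27
C: 29

Derivation:
Step 1: reserve R1 B 7 -> on_hand[A=20 B=42 C=35] avail[A=20 B=35 C=35] open={R1}
Step 2: reserve R2 B 4 -> on_hand[A=20 B=42 C=35] avail[A=20 B=31 C=35] open={R1,R2}
Step 3: reserve R3 C 1 -> on_hand[A=20 B=42 C=35] avail[A=20 B=31 C=34] open={R1,R2,R3}
Step 4: cancel R2 -> on_hand[A=20 B=42 C=35] avail[A=20 B=35 C=34] open={R1,R3}
Step 5: reserve R4 C 7 -> on_hand[A=20 B=42 C=35] avail[A=20 B=35 C=27] open={R1,R3,R4}
Step 6: commit R3 -> on_hand[A=20 B=42 C=34] avail[A=20 B=35 C=27] open={R1,R4}
Step 7: commit R1 -> on_hand[A=20 B=35 C=34] avail[A=20 B=35 C=27] open={R4}
Step 8: reserve R5 B 7 -> on_hand[A=20 B=35 C=34] avail[A=20 B=28 C=27] open={R4,R5}
Step 9: cancel R4 -> on_hand[A=20 B=35 C=34] avail[A=20 B=28 C=34] open={R5}
Step 10: commit R5 -> on_hand[A=20 B=28 C=34] avail[A=20 B=28 C=34] open={}
Step 11: reserve R6 A 7 -> on_hand[A=20 B=28 C=34] avail[A=13 B=28 C=34] open={R6}
Step 12: cancel R6 -> on_hand[A=20 B=28 C=34] avail[A=20 B=28 C=34] open={}
Step 13: reserve R7 B 1 -> on_hand[A=20 B=28 C=34] avail[A=20 B=27 C=34] open={R7}
Step 14: reserve R8 A 6 -> on_hand[A=20 B=28 C=34] avail[A=14 B=27 C=34] open={R7,R8}
Step 15: cancel R8 -> on_hand[A=20 B=28 C=34] avail[A=20 B=27 C=34] open={R7}
Step 16: reserve R9 C 5 -> on_hand[A=20 B=28 C=34] avail[A=20 B=27 C=29] open={R7,R9}
Step 17: reserve R10 A 5 -> on_hand[A=20 B=28 C=34] avail[A=15 B=27 C=29] open={R10,R7,R9}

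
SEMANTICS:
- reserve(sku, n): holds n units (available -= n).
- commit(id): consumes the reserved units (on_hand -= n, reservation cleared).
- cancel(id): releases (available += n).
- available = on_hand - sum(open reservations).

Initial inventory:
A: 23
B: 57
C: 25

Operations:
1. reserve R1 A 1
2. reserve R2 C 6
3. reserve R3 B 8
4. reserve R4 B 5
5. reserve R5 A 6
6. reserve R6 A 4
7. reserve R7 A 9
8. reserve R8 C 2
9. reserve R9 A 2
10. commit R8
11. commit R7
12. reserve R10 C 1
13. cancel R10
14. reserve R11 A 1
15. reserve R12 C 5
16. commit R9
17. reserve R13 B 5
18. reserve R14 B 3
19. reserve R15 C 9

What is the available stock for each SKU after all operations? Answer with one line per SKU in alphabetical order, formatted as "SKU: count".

Answer: A: 0
B: 36
C: 3

Derivation:
Step 1: reserve R1 A 1 -> on_hand[A=23 B=57 C=25] avail[A=22 B=57 C=25] open={R1}
Step 2: reserve R2 C 6 -> on_hand[A=23 B=57 C=25] avail[A=22 B=57 C=19] open={R1,R2}
Step 3: reserve R3 B 8 -> on_hand[A=23 B=57 C=25] avail[A=22 B=49 C=19] open={R1,R2,R3}
Step 4: reserve R4 B 5 -> on_hand[A=23 B=57 C=25] avail[A=22 B=44 C=19] open={R1,R2,R3,R4}
Step 5: reserve R5 A 6 -> on_hand[A=23 B=57 C=25] avail[A=16 B=44 C=19] open={R1,R2,R3,R4,R5}
Step 6: reserve R6 A 4 -> on_hand[A=23 B=57 C=25] avail[A=12 B=44 C=19] open={R1,R2,R3,R4,R5,R6}
Step 7: reserve R7 A 9 -> on_hand[A=23 B=57 C=25] avail[A=3 B=44 C=19] open={R1,R2,R3,R4,R5,R6,R7}
Step 8: reserve R8 C 2 -> on_hand[A=23 B=57 C=25] avail[A=3 B=44 C=17] open={R1,R2,R3,R4,R5,R6,R7,R8}
Step 9: reserve R9 A 2 -> on_hand[A=23 B=57 C=25] avail[A=1 B=44 C=17] open={R1,R2,R3,R4,R5,R6,R7,R8,R9}
Step 10: commit R8 -> on_hand[A=23 B=57 C=23] avail[A=1 B=44 C=17] open={R1,R2,R3,R4,R5,R6,R7,R9}
Step 11: commit R7 -> on_hand[A=14 B=57 C=23] avail[A=1 B=44 C=17] open={R1,R2,R3,R4,R5,R6,R9}
Step 12: reserve R10 C 1 -> on_hand[A=14 B=57 C=23] avail[A=1 B=44 C=16] open={R1,R10,R2,R3,R4,R5,R6,R9}
Step 13: cancel R10 -> on_hand[A=14 B=57 C=23] avail[A=1 B=44 C=17] open={R1,R2,R3,R4,R5,R6,R9}
Step 14: reserve R11 A 1 -> on_hand[A=14 B=57 C=23] avail[A=0 B=44 C=17] open={R1,R11,R2,R3,R4,R5,R6,R9}
Step 15: reserve R12 C 5 -> on_hand[A=14 B=57 C=23] avail[A=0 B=44 C=12] open={R1,R11,R12,R2,R3,R4,R5,R6,R9}
Step 16: commit R9 -> on_hand[A=12 B=57 C=23] avail[A=0 B=44 C=12] open={R1,R11,R12,R2,R3,R4,R5,R6}
Step 17: reserve R13 B 5 -> on_hand[A=12 B=57 C=23] avail[A=0 B=39 C=12] open={R1,R11,R12,R13,R2,R3,R4,R5,R6}
Step 18: reserve R14 B 3 -> on_hand[A=12 B=57 C=23] avail[A=0 B=36 C=12] open={R1,R11,R12,R13,R14,R2,R3,R4,R5,R6}
Step 19: reserve R15 C 9 -> on_hand[A=12 B=57 C=23] avail[A=0 B=36 C=3] open={R1,R11,R12,R13,R14,R15,R2,R3,R4,R5,R6}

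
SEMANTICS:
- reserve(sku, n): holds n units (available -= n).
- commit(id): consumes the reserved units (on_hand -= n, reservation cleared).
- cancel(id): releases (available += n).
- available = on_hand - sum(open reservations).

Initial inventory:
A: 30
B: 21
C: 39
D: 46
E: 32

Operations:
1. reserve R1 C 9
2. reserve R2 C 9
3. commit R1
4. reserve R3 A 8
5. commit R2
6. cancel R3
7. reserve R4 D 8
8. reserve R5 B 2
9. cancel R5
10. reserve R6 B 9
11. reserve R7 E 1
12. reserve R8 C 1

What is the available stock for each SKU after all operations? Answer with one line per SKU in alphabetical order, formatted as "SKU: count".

Answer: A: 30
B: 12
C: 20
D: 38
E: 31

Derivation:
Step 1: reserve R1 C 9 -> on_hand[A=30 B=21 C=39 D=46 E=32] avail[A=30 B=21 C=30 D=46 E=32] open={R1}
Step 2: reserve R2 C 9 -> on_hand[A=30 B=21 C=39 D=46 E=32] avail[A=30 B=21 C=21 D=46 E=32] open={R1,R2}
Step 3: commit R1 -> on_hand[A=30 B=21 C=30 D=46 E=32] avail[A=30 B=21 C=21 D=46 E=32] open={R2}
Step 4: reserve R3 A 8 -> on_hand[A=30 B=21 C=30 D=46 E=32] avail[A=22 B=21 C=21 D=46 E=32] open={R2,R3}
Step 5: commit R2 -> on_hand[A=30 B=21 C=21 D=46 E=32] avail[A=22 B=21 C=21 D=46 E=32] open={R3}
Step 6: cancel R3 -> on_hand[A=30 B=21 C=21 D=46 E=32] avail[A=30 B=21 C=21 D=46 E=32] open={}
Step 7: reserve R4 D 8 -> on_hand[A=30 B=21 C=21 D=46 E=32] avail[A=30 B=21 C=21 D=38 E=32] open={R4}
Step 8: reserve R5 B 2 -> on_hand[A=30 B=21 C=21 D=46 E=32] avail[A=30 B=19 C=21 D=38 E=32] open={R4,R5}
Step 9: cancel R5 -> on_hand[A=30 B=21 C=21 D=46 E=32] avail[A=30 B=21 C=21 D=38 E=32] open={R4}
Step 10: reserve R6 B 9 -> on_hand[A=30 B=21 C=21 D=46 E=32] avail[A=30 B=12 C=21 D=38 E=32] open={R4,R6}
Step 11: reserve R7 E 1 -> on_hand[A=30 B=21 C=21 D=46 E=32] avail[A=30 B=12 C=21 D=38 E=31] open={R4,R6,R7}
Step 12: reserve R8 C 1 -> on_hand[A=30 B=21 C=21 D=46 E=32] avail[A=30 B=12 C=20 D=38 E=31] open={R4,R6,R7,R8}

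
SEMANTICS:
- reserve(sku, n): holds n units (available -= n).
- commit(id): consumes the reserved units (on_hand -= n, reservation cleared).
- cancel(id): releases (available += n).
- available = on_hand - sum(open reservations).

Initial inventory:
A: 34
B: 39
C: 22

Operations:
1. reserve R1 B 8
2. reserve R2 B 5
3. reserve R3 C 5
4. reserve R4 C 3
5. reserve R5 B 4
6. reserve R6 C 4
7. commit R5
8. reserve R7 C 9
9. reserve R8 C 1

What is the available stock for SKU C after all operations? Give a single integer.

Answer: 0

Derivation:
Step 1: reserve R1 B 8 -> on_hand[A=34 B=39 C=22] avail[A=34 B=31 C=22] open={R1}
Step 2: reserve R2 B 5 -> on_hand[A=34 B=39 C=22] avail[A=34 B=26 C=22] open={R1,R2}
Step 3: reserve R3 C 5 -> on_hand[A=34 B=39 C=22] avail[A=34 B=26 C=17] open={R1,R2,R3}
Step 4: reserve R4 C 3 -> on_hand[A=34 B=39 C=22] avail[A=34 B=26 C=14] open={R1,R2,R3,R4}
Step 5: reserve R5 B 4 -> on_hand[A=34 B=39 C=22] avail[A=34 B=22 C=14] open={R1,R2,R3,R4,R5}
Step 6: reserve R6 C 4 -> on_hand[A=34 B=39 C=22] avail[A=34 B=22 C=10] open={R1,R2,R3,R4,R5,R6}
Step 7: commit R5 -> on_hand[A=34 B=35 C=22] avail[A=34 B=22 C=10] open={R1,R2,R3,R4,R6}
Step 8: reserve R7 C 9 -> on_hand[A=34 B=35 C=22] avail[A=34 B=22 C=1] open={R1,R2,R3,R4,R6,R7}
Step 9: reserve R8 C 1 -> on_hand[A=34 B=35 C=22] avail[A=34 B=22 C=0] open={R1,R2,R3,R4,R6,R7,R8}
Final available[C] = 0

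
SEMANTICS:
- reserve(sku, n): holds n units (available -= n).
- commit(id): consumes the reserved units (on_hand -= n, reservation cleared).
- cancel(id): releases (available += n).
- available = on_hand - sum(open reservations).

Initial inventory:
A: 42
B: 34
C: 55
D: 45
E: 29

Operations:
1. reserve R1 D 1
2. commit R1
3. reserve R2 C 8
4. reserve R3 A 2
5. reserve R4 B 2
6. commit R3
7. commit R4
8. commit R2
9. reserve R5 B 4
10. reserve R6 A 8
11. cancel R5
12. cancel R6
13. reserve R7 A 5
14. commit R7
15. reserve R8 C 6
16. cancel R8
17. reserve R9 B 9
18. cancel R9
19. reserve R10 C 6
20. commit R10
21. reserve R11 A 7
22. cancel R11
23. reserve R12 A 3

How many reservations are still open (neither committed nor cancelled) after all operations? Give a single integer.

Step 1: reserve R1 D 1 -> on_hand[A=42 B=34 C=55 D=45 E=29] avail[A=42 B=34 C=55 D=44 E=29] open={R1}
Step 2: commit R1 -> on_hand[A=42 B=34 C=55 D=44 E=29] avail[A=42 B=34 C=55 D=44 E=29] open={}
Step 3: reserve R2 C 8 -> on_hand[A=42 B=34 C=55 D=44 E=29] avail[A=42 B=34 C=47 D=44 E=29] open={R2}
Step 4: reserve R3 A 2 -> on_hand[A=42 B=34 C=55 D=44 E=29] avail[A=40 B=34 C=47 D=44 E=29] open={R2,R3}
Step 5: reserve R4 B 2 -> on_hand[A=42 B=34 C=55 D=44 E=29] avail[A=40 B=32 C=47 D=44 E=29] open={R2,R3,R4}
Step 6: commit R3 -> on_hand[A=40 B=34 C=55 D=44 E=29] avail[A=40 B=32 C=47 D=44 E=29] open={R2,R4}
Step 7: commit R4 -> on_hand[A=40 B=32 C=55 D=44 E=29] avail[A=40 B=32 C=47 D=44 E=29] open={R2}
Step 8: commit R2 -> on_hand[A=40 B=32 C=47 D=44 E=29] avail[A=40 B=32 C=47 D=44 E=29] open={}
Step 9: reserve R5 B 4 -> on_hand[A=40 B=32 C=47 D=44 E=29] avail[A=40 B=28 C=47 D=44 E=29] open={R5}
Step 10: reserve R6 A 8 -> on_hand[A=40 B=32 C=47 D=44 E=29] avail[A=32 B=28 C=47 D=44 E=29] open={R5,R6}
Step 11: cancel R5 -> on_hand[A=40 B=32 C=47 D=44 E=29] avail[A=32 B=32 C=47 D=44 E=29] open={R6}
Step 12: cancel R6 -> on_hand[A=40 B=32 C=47 D=44 E=29] avail[A=40 B=32 C=47 D=44 E=29] open={}
Step 13: reserve R7 A 5 -> on_hand[A=40 B=32 C=47 D=44 E=29] avail[A=35 B=32 C=47 D=44 E=29] open={R7}
Step 14: commit R7 -> on_hand[A=35 B=32 C=47 D=44 E=29] avail[A=35 B=32 C=47 D=44 E=29] open={}
Step 15: reserve R8 C 6 -> on_hand[A=35 B=32 C=47 D=44 E=29] avail[A=35 B=32 C=41 D=44 E=29] open={R8}
Step 16: cancel R8 -> on_hand[A=35 B=32 C=47 D=44 E=29] avail[A=35 B=32 C=47 D=44 E=29] open={}
Step 17: reserve R9 B 9 -> on_hand[A=35 B=32 C=47 D=44 E=29] avail[A=35 B=23 C=47 D=44 E=29] open={R9}
Step 18: cancel R9 -> on_hand[A=35 B=32 C=47 D=44 E=29] avail[A=35 B=32 C=47 D=44 E=29] open={}
Step 19: reserve R10 C 6 -> on_hand[A=35 B=32 C=47 D=44 E=29] avail[A=35 B=32 C=41 D=44 E=29] open={R10}
Step 20: commit R10 -> on_hand[A=35 B=32 C=41 D=44 E=29] avail[A=35 B=32 C=41 D=44 E=29] open={}
Step 21: reserve R11 A 7 -> on_hand[A=35 B=32 C=41 D=44 E=29] avail[A=28 B=32 C=41 D=44 E=29] open={R11}
Step 22: cancel R11 -> on_hand[A=35 B=32 C=41 D=44 E=29] avail[A=35 B=32 C=41 D=44 E=29] open={}
Step 23: reserve R12 A 3 -> on_hand[A=35 B=32 C=41 D=44 E=29] avail[A=32 B=32 C=41 D=44 E=29] open={R12}
Open reservations: ['R12'] -> 1

Answer: 1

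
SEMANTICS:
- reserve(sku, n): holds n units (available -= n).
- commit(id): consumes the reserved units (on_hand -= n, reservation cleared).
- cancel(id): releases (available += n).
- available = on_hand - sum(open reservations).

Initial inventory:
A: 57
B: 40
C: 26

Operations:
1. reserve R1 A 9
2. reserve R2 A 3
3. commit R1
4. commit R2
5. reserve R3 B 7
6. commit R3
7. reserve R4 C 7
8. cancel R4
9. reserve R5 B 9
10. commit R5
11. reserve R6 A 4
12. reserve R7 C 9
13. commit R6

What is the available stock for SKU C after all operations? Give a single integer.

Answer: 17

Derivation:
Step 1: reserve R1 A 9 -> on_hand[A=57 B=40 C=26] avail[A=48 B=40 C=26] open={R1}
Step 2: reserve R2 A 3 -> on_hand[A=57 B=40 C=26] avail[A=45 B=40 C=26] open={R1,R2}
Step 3: commit R1 -> on_hand[A=48 B=40 C=26] avail[A=45 B=40 C=26] open={R2}
Step 4: commit R2 -> on_hand[A=45 B=40 C=26] avail[A=45 B=40 C=26] open={}
Step 5: reserve R3 B 7 -> on_hand[A=45 B=40 C=26] avail[A=45 B=33 C=26] open={R3}
Step 6: commit R3 -> on_hand[A=45 B=33 C=26] avail[A=45 B=33 C=26] open={}
Step 7: reserve R4 C 7 -> on_hand[A=45 B=33 C=26] avail[A=45 B=33 C=19] open={R4}
Step 8: cancel R4 -> on_hand[A=45 B=33 C=26] avail[A=45 B=33 C=26] open={}
Step 9: reserve R5 B 9 -> on_hand[A=45 B=33 C=26] avail[A=45 B=24 C=26] open={R5}
Step 10: commit R5 -> on_hand[A=45 B=24 C=26] avail[A=45 B=24 C=26] open={}
Step 11: reserve R6 A 4 -> on_hand[A=45 B=24 C=26] avail[A=41 B=24 C=26] open={R6}
Step 12: reserve R7 C 9 -> on_hand[A=45 B=24 C=26] avail[A=41 B=24 C=17] open={R6,R7}
Step 13: commit R6 -> on_hand[A=41 B=24 C=26] avail[A=41 B=24 C=17] open={R7}
Final available[C] = 17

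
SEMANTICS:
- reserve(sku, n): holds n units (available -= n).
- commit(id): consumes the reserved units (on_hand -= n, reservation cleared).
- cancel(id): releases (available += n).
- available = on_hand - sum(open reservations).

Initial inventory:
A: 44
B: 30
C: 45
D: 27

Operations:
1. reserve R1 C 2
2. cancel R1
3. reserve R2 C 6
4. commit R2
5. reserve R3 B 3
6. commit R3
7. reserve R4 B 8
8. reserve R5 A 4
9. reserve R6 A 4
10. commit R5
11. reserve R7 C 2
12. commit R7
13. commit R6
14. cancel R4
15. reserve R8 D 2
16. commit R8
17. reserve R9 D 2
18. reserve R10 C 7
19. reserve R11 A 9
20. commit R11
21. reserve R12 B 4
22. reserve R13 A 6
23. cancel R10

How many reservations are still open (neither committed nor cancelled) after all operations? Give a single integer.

Answer: 3

Derivation:
Step 1: reserve R1 C 2 -> on_hand[A=44 B=30 C=45 D=27] avail[A=44 B=30 C=43 D=27] open={R1}
Step 2: cancel R1 -> on_hand[A=44 B=30 C=45 D=27] avail[A=44 B=30 C=45 D=27] open={}
Step 3: reserve R2 C 6 -> on_hand[A=44 B=30 C=45 D=27] avail[A=44 B=30 C=39 D=27] open={R2}
Step 4: commit R2 -> on_hand[A=44 B=30 C=39 D=27] avail[A=44 B=30 C=39 D=27] open={}
Step 5: reserve R3 B 3 -> on_hand[A=44 B=30 C=39 D=27] avail[A=44 B=27 C=39 D=27] open={R3}
Step 6: commit R3 -> on_hand[A=44 B=27 C=39 D=27] avail[A=44 B=27 C=39 D=27] open={}
Step 7: reserve R4 B 8 -> on_hand[A=44 B=27 C=39 D=27] avail[A=44 B=19 C=39 D=27] open={R4}
Step 8: reserve R5 A 4 -> on_hand[A=44 B=27 C=39 D=27] avail[A=40 B=19 C=39 D=27] open={R4,R5}
Step 9: reserve R6 A 4 -> on_hand[A=44 B=27 C=39 D=27] avail[A=36 B=19 C=39 D=27] open={R4,R5,R6}
Step 10: commit R5 -> on_hand[A=40 B=27 C=39 D=27] avail[A=36 B=19 C=39 D=27] open={R4,R6}
Step 11: reserve R7 C 2 -> on_hand[A=40 B=27 C=39 D=27] avail[A=36 B=19 C=37 D=27] open={R4,R6,R7}
Step 12: commit R7 -> on_hand[A=40 B=27 C=37 D=27] avail[A=36 B=19 C=37 D=27] open={R4,R6}
Step 13: commit R6 -> on_hand[A=36 B=27 C=37 D=27] avail[A=36 B=19 C=37 D=27] open={R4}
Step 14: cancel R4 -> on_hand[A=36 B=27 C=37 D=27] avail[A=36 B=27 C=37 D=27] open={}
Step 15: reserve R8 D 2 -> on_hand[A=36 B=27 C=37 D=27] avail[A=36 B=27 C=37 D=25] open={R8}
Step 16: commit R8 -> on_hand[A=36 B=27 C=37 D=25] avail[A=36 B=27 C=37 D=25] open={}
Step 17: reserve R9 D 2 -> on_hand[A=36 B=27 C=37 D=25] avail[A=36 B=27 C=37 D=23] open={R9}
Step 18: reserve R10 C 7 -> on_hand[A=36 B=27 C=37 D=25] avail[A=36 B=27 C=30 D=23] open={R10,R9}
Step 19: reserve R11 A 9 -> on_hand[A=36 B=27 C=37 D=25] avail[A=27 B=27 C=30 D=23] open={R10,R11,R9}
Step 20: commit R11 -> on_hand[A=27 B=27 C=37 D=25] avail[A=27 B=27 C=30 D=23] open={R10,R9}
Step 21: reserve R12 B 4 -> on_hand[A=27 B=27 C=37 D=25] avail[A=27 B=23 C=30 D=23] open={R10,R12,R9}
Step 22: reserve R13 A 6 -> on_hand[A=27 B=27 C=37 D=25] avail[A=21 B=23 C=30 D=23] open={R10,R12,R13,R9}
Step 23: cancel R10 -> on_hand[A=27 B=27 C=37 D=25] avail[A=21 B=23 C=37 D=23] open={R12,R13,R9}
Open reservations: ['R12', 'R13', 'R9'] -> 3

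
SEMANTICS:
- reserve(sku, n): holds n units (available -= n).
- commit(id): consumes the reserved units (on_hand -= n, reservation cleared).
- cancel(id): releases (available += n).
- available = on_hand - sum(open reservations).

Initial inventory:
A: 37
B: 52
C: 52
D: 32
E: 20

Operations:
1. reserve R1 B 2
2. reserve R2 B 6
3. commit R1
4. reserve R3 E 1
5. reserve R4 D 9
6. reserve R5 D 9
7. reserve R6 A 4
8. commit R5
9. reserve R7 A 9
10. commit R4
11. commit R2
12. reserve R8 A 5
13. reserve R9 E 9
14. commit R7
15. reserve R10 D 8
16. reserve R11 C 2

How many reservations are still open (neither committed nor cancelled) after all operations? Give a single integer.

Answer: 6

Derivation:
Step 1: reserve R1 B 2 -> on_hand[A=37 B=52 C=52 D=32 E=20] avail[A=37 B=50 C=52 D=32 E=20] open={R1}
Step 2: reserve R2 B 6 -> on_hand[A=37 B=52 C=52 D=32 E=20] avail[A=37 B=44 C=52 D=32 E=20] open={R1,R2}
Step 3: commit R1 -> on_hand[A=37 B=50 C=52 D=32 E=20] avail[A=37 B=44 C=52 D=32 E=20] open={R2}
Step 4: reserve R3 E 1 -> on_hand[A=37 B=50 C=52 D=32 E=20] avail[A=37 B=44 C=52 D=32 E=19] open={R2,R3}
Step 5: reserve R4 D 9 -> on_hand[A=37 B=50 C=52 D=32 E=20] avail[A=37 B=44 C=52 D=23 E=19] open={R2,R3,R4}
Step 6: reserve R5 D 9 -> on_hand[A=37 B=50 C=52 D=32 E=20] avail[A=37 B=44 C=52 D=14 E=19] open={R2,R3,R4,R5}
Step 7: reserve R6 A 4 -> on_hand[A=37 B=50 C=52 D=32 E=20] avail[A=33 B=44 C=52 D=14 E=19] open={R2,R3,R4,R5,R6}
Step 8: commit R5 -> on_hand[A=37 B=50 C=52 D=23 E=20] avail[A=33 B=44 C=52 D=14 E=19] open={R2,R3,R4,R6}
Step 9: reserve R7 A 9 -> on_hand[A=37 B=50 C=52 D=23 E=20] avail[A=24 B=44 C=52 D=14 E=19] open={R2,R3,R4,R6,R7}
Step 10: commit R4 -> on_hand[A=37 B=50 C=52 D=14 E=20] avail[A=24 B=44 C=52 D=14 E=19] open={R2,R3,R6,R7}
Step 11: commit R2 -> on_hand[A=37 B=44 C=52 D=14 E=20] avail[A=24 B=44 C=52 D=14 E=19] open={R3,R6,R7}
Step 12: reserve R8 A 5 -> on_hand[A=37 B=44 C=52 D=14 E=20] avail[A=19 B=44 C=52 D=14 E=19] open={R3,R6,R7,R8}
Step 13: reserve R9 E 9 -> on_hand[A=37 B=44 C=52 D=14 E=20] avail[A=19 B=44 C=52 D=14 E=10] open={R3,R6,R7,R8,R9}
Step 14: commit R7 -> on_hand[A=28 B=44 C=52 D=14 E=20] avail[A=19 B=44 C=52 D=14 E=10] open={R3,R6,R8,R9}
Step 15: reserve R10 D 8 -> on_hand[A=28 B=44 C=52 D=14 E=20] avail[A=19 B=44 C=52 D=6 E=10] open={R10,R3,R6,R8,R9}
Step 16: reserve R11 C 2 -> on_hand[A=28 B=44 C=52 D=14 E=20] avail[A=19 B=44 C=50 D=6 E=10] open={R10,R11,R3,R6,R8,R9}
Open reservations: ['R10', 'R11', 'R3', 'R6', 'R8', 'R9'] -> 6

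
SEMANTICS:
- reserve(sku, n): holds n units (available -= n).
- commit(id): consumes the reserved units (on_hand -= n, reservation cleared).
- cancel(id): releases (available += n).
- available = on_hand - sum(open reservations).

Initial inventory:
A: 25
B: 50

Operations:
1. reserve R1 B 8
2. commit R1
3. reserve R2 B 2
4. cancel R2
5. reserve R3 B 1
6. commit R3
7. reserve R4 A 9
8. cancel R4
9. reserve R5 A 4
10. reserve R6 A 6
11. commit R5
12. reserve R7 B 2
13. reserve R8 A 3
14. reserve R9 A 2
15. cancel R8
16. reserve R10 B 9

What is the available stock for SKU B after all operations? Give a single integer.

Answer: 30

Derivation:
Step 1: reserve R1 B 8 -> on_hand[A=25 B=50] avail[A=25 B=42] open={R1}
Step 2: commit R1 -> on_hand[A=25 B=42] avail[A=25 B=42] open={}
Step 3: reserve R2 B 2 -> on_hand[A=25 B=42] avail[A=25 B=40] open={R2}
Step 4: cancel R2 -> on_hand[A=25 B=42] avail[A=25 B=42] open={}
Step 5: reserve R3 B 1 -> on_hand[A=25 B=42] avail[A=25 B=41] open={R3}
Step 6: commit R3 -> on_hand[A=25 B=41] avail[A=25 B=41] open={}
Step 7: reserve R4 A 9 -> on_hand[A=25 B=41] avail[A=16 B=41] open={R4}
Step 8: cancel R4 -> on_hand[A=25 B=41] avail[A=25 B=41] open={}
Step 9: reserve R5 A 4 -> on_hand[A=25 B=41] avail[A=21 B=41] open={R5}
Step 10: reserve R6 A 6 -> on_hand[A=25 B=41] avail[A=15 B=41] open={R5,R6}
Step 11: commit R5 -> on_hand[A=21 B=41] avail[A=15 B=41] open={R6}
Step 12: reserve R7 B 2 -> on_hand[A=21 B=41] avail[A=15 B=39] open={R6,R7}
Step 13: reserve R8 A 3 -> on_hand[A=21 B=41] avail[A=12 B=39] open={R6,R7,R8}
Step 14: reserve R9 A 2 -> on_hand[A=21 B=41] avail[A=10 B=39] open={R6,R7,R8,R9}
Step 15: cancel R8 -> on_hand[A=21 B=41] avail[A=13 B=39] open={R6,R7,R9}
Step 16: reserve R10 B 9 -> on_hand[A=21 B=41] avail[A=13 B=30] open={R10,R6,R7,R9}
Final available[B] = 30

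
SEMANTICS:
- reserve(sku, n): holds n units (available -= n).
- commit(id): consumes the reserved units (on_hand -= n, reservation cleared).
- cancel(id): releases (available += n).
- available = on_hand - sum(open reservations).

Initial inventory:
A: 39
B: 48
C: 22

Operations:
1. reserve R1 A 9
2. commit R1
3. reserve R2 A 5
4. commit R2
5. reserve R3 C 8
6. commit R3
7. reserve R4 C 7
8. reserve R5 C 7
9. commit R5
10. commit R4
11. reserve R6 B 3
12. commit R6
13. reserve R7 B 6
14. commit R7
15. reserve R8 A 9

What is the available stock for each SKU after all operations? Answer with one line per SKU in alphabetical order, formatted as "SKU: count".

Answer: A: 16
B: 39
C: 0

Derivation:
Step 1: reserve R1 A 9 -> on_hand[A=39 B=48 C=22] avail[A=30 B=48 C=22] open={R1}
Step 2: commit R1 -> on_hand[A=30 B=48 C=22] avail[A=30 B=48 C=22] open={}
Step 3: reserve R2 A 5 -> on_hand[A=30 B=48 C=22] avail[A=25 B=48 C=22] open={R2}
Step 4: commit R2 -> on_hand[A=25 B=48 C=22] avail[A=25 B=48 C=22] open={}
Step 5: reserve R3 C 8 -> on_hand[A=25 B=48 C=22] avail[A=25 B=48 C=14] open={R3}
Step 6: commit R3 -> on_hand[A=25 B=48 C=14] avail[A=25 B=48 C=14] open={}
Step 7: reserve R4 C 7 -> on_hand[A=25 B=48 C=14] avail[A=25 B=48 C=7] open={R4}
Step 8: reserve R5 C 7 -> on_hand[A=25 B=48 C=14] avail[A=25 B=48 C=0] open={R4,R5}
Step 9: commit R5 -> on_hand[A=25 B=48 C=7] avail[A=25 B=48 C=0] open={R4}
Step 10: commit R4 -> on_hand[A=25 B=48 C=0] avail[A=25 B=48 C=0] open={}
Step 11: reserve R6 B 3 -> on_hand[A=25 B=48 C=0] avail[A=25 B=45 C=0] open={R6}
Step 12: commit R6 -> on_hand[A=25 B=45 C=0] avail[A=25 B=45 C=0] open={}
Step 13: reserve R7 B 6 -> on_hand[A=25 B=45 C=0] avail[A=25 B=39 C=0] open={R7}
Step 14: commit R7 -> on_hand[A=25 B=39 C=0] avail[A=25 B=39 C=0] open={}
Step 15: reserve R8 A 9 -> on_hand[A=25 B=39 C=0] avail[A=16 B=39 C=0] open={R8}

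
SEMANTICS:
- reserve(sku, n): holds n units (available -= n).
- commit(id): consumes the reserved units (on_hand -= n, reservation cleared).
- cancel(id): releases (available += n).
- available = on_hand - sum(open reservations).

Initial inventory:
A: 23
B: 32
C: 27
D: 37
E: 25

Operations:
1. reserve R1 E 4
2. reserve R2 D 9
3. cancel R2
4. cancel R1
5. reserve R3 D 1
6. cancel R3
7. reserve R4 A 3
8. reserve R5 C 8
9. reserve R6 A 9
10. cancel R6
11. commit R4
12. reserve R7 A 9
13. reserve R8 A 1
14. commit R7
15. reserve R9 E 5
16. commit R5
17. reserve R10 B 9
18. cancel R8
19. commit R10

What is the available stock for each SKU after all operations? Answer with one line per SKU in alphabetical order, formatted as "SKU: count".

Answer: A: 11
B: 23
C: 19
D: 37
E: 20

Derivation:
Step 1: reserve R1 E 4 -> on_hand[A=23 B=32 C=27 D=37 E=25] avail[A=23 B=32 C=27 D=37 E=21] open={R1}
Step 2: reserve R2 D 9 -> on_hand[A=23 B=32 C=27 D=37 E=25] avail[A=23 B=32 C=27 D=28 E=21] open={R1,R2}
Step 3: cancel R2 -> on_hand[A=23 B=32 C=27 D=37 E=25] avail[A=23 B=32 C=27 D=37 E=21] open={R1}
Step 4: cancel R1 -> on_hand[A=23 B=32 C=27 D=37 E=25] avail[A=23 B=32 C=27 D=37 E=25] open={}
Step 5: reserve R3 D 1 -> on_hand[A=23 B=32 C=27 D=37 E=25] avail[A=23 B=32 C=27 D=36 E=25] open={R3}
Step 6: cancel R3 -> on_hand[A=23 B=32 C=27 D=37 E=25] avail[A=23 B=32 C=27 D=37 E=25] open={}
Step 7: reserve R4 A 3 -> on_hand[A=23 B=32 C=27 D=37 E=25] avail[A=20 B=32 C=27 D=37 E=25] open={R4}
Step 8: reserve R5 C 8 -> on_hand[A=23 B=32 C=27 D=37 E=25] avail[A=20 B=32 C=19 D=37 E=25] open={R4,R5}
Step 9: reserve R6 A 9 -> on_hand[A=23 B=32 C=27 D=37 E=25] avail[A=11 B=32 C=19 D=37 E=25] open={R4,R5,R6}
Step 10: cancel R6 -> on_hand[A=23 B=32 C=27 D=37 E=25] avail[A=20 B=32 C=19 D=37 E=25] open={R4,R5}
Step 11: commit R4 -> on_hand[A=20 B=32 C=27 D=37 E=25] avail[A=20 B=32 C=19 D=37 E=25] open={R5}
Step 12: reserve R7 A 9 -> on_hand[A=20 B=32 C=27 D=37 E=25] avail[A=11 B=32 C=19 D=37 E=25] open={R5,R7}
Step 13: reserve R8 A 1 -> on_hand[A=20 B=32 C=27 D=37 E=25] avail[A=10 B=32 C=19 D=37 E=25] open={R5,R7,R8}
Step 14: commit R7 -> on_hand[A=11 B=32 C=27 D=37 E=25] avail[A=10 B=32 C=19 D=37 E=25] open={R5,R8}
Step 15: reserve R9 E 5 -> on_hand[A=11 B=32 C=27 D=37 E=25] avail[A=10 B=32 C=19 D=37 E=20] open={R5,R8,R9}
Step 16: commit R5 -> on_hand[A=11 B=32 C=19 D=37 E=25] avail[A=10 B=32 C=19 D=37 E=20] open={R8,R9}
Step 17: reserve R10 B 9 -> on_hand[A=11 B=32 C=19 D=37 E=25] avail[A=10 B=23 C=19 D=37 E=20] open={R10,R8,R9}
Step 18: cancel R8 -> on_hand[A=11 B=32 C=19 D=37 E=25] avail[A=11 B=23 C=19 D=37 E=20] open={R10,R9}
Step 19: commit R10 -> on_hand[A=11 B=23 C=19 D=37 E=25] avail[A=11 B=23 C=19 D=37 E=20] open={R9}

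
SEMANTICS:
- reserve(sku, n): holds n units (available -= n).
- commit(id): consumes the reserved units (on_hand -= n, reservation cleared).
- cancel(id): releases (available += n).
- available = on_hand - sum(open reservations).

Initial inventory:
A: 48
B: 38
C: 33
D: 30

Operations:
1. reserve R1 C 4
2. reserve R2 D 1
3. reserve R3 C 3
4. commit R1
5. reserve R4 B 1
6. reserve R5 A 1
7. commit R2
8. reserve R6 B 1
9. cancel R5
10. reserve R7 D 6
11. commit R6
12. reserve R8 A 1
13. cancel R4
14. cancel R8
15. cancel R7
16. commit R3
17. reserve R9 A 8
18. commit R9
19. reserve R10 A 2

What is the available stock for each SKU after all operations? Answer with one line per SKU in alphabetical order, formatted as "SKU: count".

Answer: A: 38
B: 37
C: 26
D: 29

Derivation:
Step 1: reserve R1 C 4 -> on_hand[A=48 B=38 C=33 D=30] avail[A=48 B=38 C=29 D=30] open={R1}
Step 2: reserve R2 D 1 -> on_hand[A=48 B=38 C=33 D=30] avail[A=48 B=38 C=29 D=29] open={R1,R2}
Step 3: reserve R3 C 3 -> on_hand[A=48 B=38 C=33 D=30] avail[A=48 B=38 C=26 D=29] open={R1,R2,R3}
Step 4: commit R1 -> on_hand[A=48 B=38 C=29 D=30] avail[A=48 B=38 C=26 D=29] open={R2,R3}
Step 5: reserve R4 B 1 -> on_hand[A=48 B=38 C=29 D=30] avail[A=48 B=37 C=26 D=29] open={R2,R3,R4}
Step 6: reserve R5 A 1 -> on_hand[A=48 B=38 C=29 D=30] avail[A=47 B=37 C=26 D=29] open={R2,R3,R4,R5}
Step 7: commit R2 -> on_hand[A=48 B=38 C=29 D=29] avail[A=47 B=37 C=26 D=29] open={R3,R4,R5}
Step 8: reserve R6 B 1 -> on_hand[A=48 B=38 C=29 D=29] avail[A=47 B=36 C=26 D=29] open={R3,R4,R5,R6}
Step 9: cancel R5 -> on_hand[A=48 B=38 C=29 D=29] avail[A=48 B=36 C=26 D=29] open={R3,R4,R6}
Step 10: reserve R7 D 6 -> on_hand[A=48 B=38 C=29 D=29] avail[A=48 B=36 C=26 D=23] open={R3,R4,R6,R7}
Step 11: commit R6 -> on_hand[A=48 B=37 C=29 D=29] avail[A=48 B=36 C=26 D=23] open={R3,R4,R7}
Step 12: reserve R8 A 1 -> on_hand[A=48 B=37 C=29 D=29] avail[A=47 B=36 C=26 D=23] open={R3,R4,R7,R8}
Step 13: cancel R4 -> on_hand[A=48 B=37 C=29 D=29] avail[A=47 B=37 C=26 D=23] open={R3,R7,R8}
Step 14: cancel R8 -> on_hand[A=48 B=37 C=29 D=29] avail[A=48 B=37 C=26 D=23] open={R3,R7}
Step 15: cancel R7 -> on_hand[A=48 B=37 C=29 D=29] avail[A=48 B=37 C=26 D=29] open={R3}
Step 16: commit R3 -> on_hand[A=48 B=37 C=26 D=29] avail[A=48 B=37 C=26 D=29] open={}
Step 17: reserve R9 A 8 -> on_hand[A=48 B=37 C=26 D=29] avail[A=40 B=37 C=26 D=29] open={R9}
Step 18: commit R9 -> on_hand[A=40 B=37 C=26 D=29] avail[A=40 B=37 C=26 D=29] open={}
Step 19: reserve R10 A 2 -> on_hand[A=40 B=37 C=26 D=29] avail[A=38 B=37 C=26 D=29] open={R10}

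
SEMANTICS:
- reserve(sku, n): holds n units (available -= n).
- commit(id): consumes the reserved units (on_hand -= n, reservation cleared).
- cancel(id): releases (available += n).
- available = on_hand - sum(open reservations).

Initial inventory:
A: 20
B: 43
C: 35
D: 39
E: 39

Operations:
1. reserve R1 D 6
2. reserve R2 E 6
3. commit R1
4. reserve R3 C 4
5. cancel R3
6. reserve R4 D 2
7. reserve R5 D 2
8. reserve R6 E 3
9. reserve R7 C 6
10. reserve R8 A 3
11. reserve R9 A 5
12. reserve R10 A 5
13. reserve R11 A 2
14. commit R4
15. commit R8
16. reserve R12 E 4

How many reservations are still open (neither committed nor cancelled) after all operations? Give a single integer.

Step 1: reserve R1 D 6 -> on_hand[A=20 B=43 C=35 D=39 E=39] avail[A=20 B=43 C=35 D=33 E=39] open={R1}
Step 2: reserve R2 E 6 -> on_hand[A=20 B=43 C=35 D=39 E=39] avail[A=20 B=43 C=35 D=33 E=33] open={R1,R2}
Step 3: commit R1 -> on_hand[A=20 B=43 C=35 D=33 E=39] avail[A=20 B=43 C=35 D=33 E=33] open={R2}
Step 4: reserve R3 C 4 -> on_hand[A=20 B=43 C=35 D=33 E=39] avail[A=20 B=43 C=31 D=33 E=33] open={R2,R3}
Step 5: cancel R3 -> on_hand[A=20 B=43 C=35 D=33 E=39] avail[A=20 B=43 C=35 D=33 E=33] open={R2}
Step 6: reserve R4 D 2 -> on_hand[A=20 B=43 C=35 D=33 E=39] avail[A=20 B=43 C=35 D=31 E=33] open={R2,R4}
Step 7: reserve R5 D 2 -> on_hand[A=20 B=43 C=35 D=33 E=39] avail[A=20 B=43 C=35 D=29 E=33] open={R2,R4,R5}
Step 8: reserve R6 E 3 -> on_hand[A=20 B=43 C=35 D=33 E=39] avail[A=20 B=43 C=35 D=29 E=30] open={R2,R4,R5,R6}
Step 9: reserve R7 C 6 -> on_hand[A=20 B=43 C=35 D=33 E=39] avail[A=20 B=43 C=29 D=29 E=30] open={R2,R4,R5,R6,R7}
Step 10: reserve R8 A 3 -> on_hand[A=20 B=43 C=35 D=33 E=39] avail[A=17 B=43 C=29 D=29 E=30] open={R2,R4,R5,R6,R7,R8}
Step 11: reserve R9 A 5 -> on_hand[A=20 B=43 C=35 D=33 E=39] avail[A=12 B=43 C=29 D=29 E=30] open={R2,R4,R5,R6,R7,R8,R9}
Step 12: reserve R10 A 5 -> on_hand[A=20 B=43 C=35 D=33 E=39] avail[A=7 B=43 C=29 D=29 E=30] open={R10,R2,R4,R5,R6,R7,R8,R9}
Step 13: reserve R11 A 2 -> on_hand[A=20 B=43 C=35 D=33 E=39] avail[A=5 B=43 C=29 D=29 E=30] open={R10,R11,R2,R4,R5,R6,R7,R8,R9}
Step 14: commit R4 -> on_hand[A=20 B=43 C=35 D=31 E=39] avail[A=5 B=43 C=29 D=29 E=30] open={R10,R11,R2,R5,R6,R7,R8,R9}
Step 15: commit R8 -> on_hand[A=17 B=43 C=35 D=31 E=39] avail[A=5 B=43 C=29 D=29 E=30] open={R10,R11,R2,R5,R6,R7,R9}
Step 16: reserve R12 E 4 -> on_hand[A=17 B=43 C=35 D=31 E=39] avail[A=5 B=43 C=29 D=29 E=26] open={R10,R11,R12,R2,R5,R6,R7,R9}
Open reservations: ['R10', 'R11', 'R12', 'R2', 'R5', 'R6', 'R7', 'R9'] -> 8

Answer: 8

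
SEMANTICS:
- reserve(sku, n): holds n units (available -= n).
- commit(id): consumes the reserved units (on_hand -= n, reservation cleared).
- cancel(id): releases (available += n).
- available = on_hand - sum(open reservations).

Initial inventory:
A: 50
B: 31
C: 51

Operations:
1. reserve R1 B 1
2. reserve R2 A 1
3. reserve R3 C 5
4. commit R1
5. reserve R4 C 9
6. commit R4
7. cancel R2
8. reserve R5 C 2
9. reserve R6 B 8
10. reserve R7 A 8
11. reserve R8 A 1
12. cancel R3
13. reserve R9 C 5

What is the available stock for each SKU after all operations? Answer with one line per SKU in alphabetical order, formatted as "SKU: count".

Answer: A: 41
B: 22
C: 35

Derivation:
Step 1: reserve R1 B 1 -> on_hand[A=50 B=31 C=51] avail[A=50 B=30 C=51] open={R1}
Step 2: reserve R2 A 1 -> on_hand[A=50 B=31 C=51] avail[A=49 B=30 C=51] open={R1,R2}
Step 3: reserve R3 C 5 -> on_hand[A=50 B=31 C=51] avail[A=49 B=30 C=46] open={R1,R2,R3}
Step 4: commit R1 -> on_hand[A=50 B=30 C=51] avail[A=49 B=30 C=46] open={R2,R3}
Step 5: reserve R4 C 9 -> on_hand[A=50 B=30 C=51] avail[A=49 B=30 C=37] open={R2,R3,R4}
Step 6: commit R4 -> on_hand[A=50 B=30 C=42] avail[A=49 B=30 C=37] open={R2,R3}
Step 7: cancel R2 -> on_hand[A=50 B=30 C=42] avail[A=50 B=30 C=37] open={R3}
Step 8: reserve R5 C 2 -> on_hand[A=50 B=30 C=42] avail[A=50 B=30 C=35] open={R3,R5}
Step 9: reserve R6 B 8 -> on_hand[A=50 B=30 C=42] avail[A=50 B=22 C=35] open={R3,R5,R6}
Step 10: reserve R7 A 8 -> on_hand[A=50 B=30 C=42] avail[A=42 B=22 C=35] open={R3,R5,R6,R7}
Step 11: reserve R8 A 1 -> on_hand[A=50 B=30 C=42] avail[A=41 B=22 C=35] open={R3,R5,R6,R7,R8}
Step 12: cancel R3 -> on_hand[A=50 B=30 C=42] avail[A=41 B=22 C=40] open={R5,R6,R7,R8}
Step 13: reserve R9 C 5 -> on_hand[A=50 B=30 C=42] avail[A=41 B=22 C=35] open={R5,R6,R7,R8,R9}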